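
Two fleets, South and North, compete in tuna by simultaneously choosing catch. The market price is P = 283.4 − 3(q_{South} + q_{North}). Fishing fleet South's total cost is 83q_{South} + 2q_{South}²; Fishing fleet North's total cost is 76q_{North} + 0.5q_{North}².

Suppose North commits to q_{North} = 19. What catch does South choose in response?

Fishing fleet South's profit: π = q_{South}(283.4 − 3(q_{South} + q_{North})) − 83q_{South} − 2q_{South}².
∂π/∂q_{South} = 200.4 − 10q_{South} − 3q_{North} = 0, so q_{South} = 20.04 − 0.3q_{North}.
At q_{North} = 19: q_{South} = 20.04 − 0.3·19 = 14.34.

14.34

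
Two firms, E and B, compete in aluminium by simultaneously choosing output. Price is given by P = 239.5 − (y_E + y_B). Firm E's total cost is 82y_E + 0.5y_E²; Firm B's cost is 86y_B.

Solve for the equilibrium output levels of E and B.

Firm E's profit: π = y_E(239.5 − (y_E + y_B)) − 82y_E − 0.5y_E².
∂π/∂y_E = 157.5 − 3y_E − y_B = 0, so y_E = 52.5 − (1/3)y_B.
For B: ∂π/∂y_B = 153.5 − 2y_B − y_E = 0 ⇒ y_B = 76.75 − 0.5y_E.
Plugging y_B into E's best response: y_E = 52.5 − (1/3)(76.75 − 0.5y_E) ⇒ (5/6)y_E = 323/12, so y_E = 32.3.
Then y_B = 76.75 − 0.5·32.3 = 60.6.

32.3, 60.6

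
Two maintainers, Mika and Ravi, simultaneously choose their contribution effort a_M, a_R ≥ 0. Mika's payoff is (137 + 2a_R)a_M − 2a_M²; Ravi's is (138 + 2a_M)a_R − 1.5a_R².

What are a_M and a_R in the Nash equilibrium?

85.875, 103.25

Expanding Mika's payoff: 137a_M + 2a_Ra_M − 2a_M².
∂π/∂a_M = 137 + 2a_R − 4a_M = 0, so a_M = 34.25 + 0.5a_R.
Likewise for Ravi: a_R = 46 + (2/3)a_M.
Substituting the second reaction function into the first: a_M = 34.25 + 0.5(46 + (2/3)a_M), which gives (2/3)a_M = 57.25 ⇒ a_M = 85.875.
Then a_R = 46 + (2/3)·85.875 = 103.25.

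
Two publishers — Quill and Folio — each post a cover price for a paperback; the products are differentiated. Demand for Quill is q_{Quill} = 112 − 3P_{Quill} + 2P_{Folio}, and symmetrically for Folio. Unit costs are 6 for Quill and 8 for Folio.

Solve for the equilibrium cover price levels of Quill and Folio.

32.875, 33.625

Quill's profit: π = (P_{Quill} − 6)(112 − 3P_{Quill} + 2P_{Folio}).
∂π/∂P_{Quill} = 130 − 6P_{Quill} + 2P_{Folio} = 0 ⇒ P_{Quill} = 65/3 + (1/3)P_{Folio}.
Similarly P_{Folio} = 68/3 + (1/3)P_{Quill}.
Plugging P_{Folio} into Quill's best response: P_{Quill} = 65/3 + (1/3)(68/3 + (1/3)P_{Quill}) ⇒ (8/9)P_{Quill} = 263/9, so P_{Quill} = 32.875.
Then P_{Folio} = 68/3 + (1/3)·32.875 = 33.625.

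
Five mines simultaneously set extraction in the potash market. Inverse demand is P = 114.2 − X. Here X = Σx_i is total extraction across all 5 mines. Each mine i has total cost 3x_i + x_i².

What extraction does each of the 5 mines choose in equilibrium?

13.9

A representative mine's profit is π_i = x_i(114.2 − X) − 3x_i − x_i², with X = x_i + Σ_{j≠i} x_j.
First-order condition: 111.2 − 4x_i − Σ_{j≠i} x_j = 0.
With identical mines, set every x_j = x: then 111.2 − 4x − 4x = 0, i.e. x = 111.2/8 = 13.9.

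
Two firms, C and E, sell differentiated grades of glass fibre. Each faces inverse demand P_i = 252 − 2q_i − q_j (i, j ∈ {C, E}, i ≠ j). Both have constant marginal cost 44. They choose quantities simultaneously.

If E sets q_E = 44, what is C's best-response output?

Firm C's profit: π = q_C(252 − 2q_C − q_E) − 44q_C.
∂π/∂q_C = 208 − 4q_C − q_E = 0 ⇒ q_C = 52 − 0.25q_E.
At q_E = 44: q_C = 52 − 0.25·44 = 41.

41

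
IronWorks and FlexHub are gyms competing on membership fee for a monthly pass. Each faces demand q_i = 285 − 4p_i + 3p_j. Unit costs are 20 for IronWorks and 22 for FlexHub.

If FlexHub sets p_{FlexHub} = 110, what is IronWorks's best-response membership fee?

IronWorks's profit: π = (p_{IronWorks} − 20)(285 − 4p_{IronWorks} + 3p_{FlexHub}).
∂π/∂p_{IronWorks} = 365 − 8p_{IronWorks} + 3p_{FlexHub} = 0 ⇒ p_{IronWorks} = 45.625 + 0.375p_{FlexHub}.
At p_{FlexHub} = 110: p_{IronWorks} = 45.625 + 0.375·110 = 86.875.

86.875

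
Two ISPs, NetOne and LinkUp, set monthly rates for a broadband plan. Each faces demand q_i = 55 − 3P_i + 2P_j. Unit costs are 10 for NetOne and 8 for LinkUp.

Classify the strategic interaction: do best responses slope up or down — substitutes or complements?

NetOne's profit: π = (P_{NetOne} − 10)(55 − 3P_{NetOne} + 2P_{LinkUp}).
∂π/∂P_{NetOne} = 85 − 6P_{NetOne} + 2P_{LinkUp} = 0 ⇒ P_{NetOne} = 85/6 + (1/3)P_{LinkUp}.
The best-response slope dP_{NetOne}/dP_{LinkUp} = 1/3 > 0: the reaction function is upward-sloping, so the choices are strategic complements.

strategic complements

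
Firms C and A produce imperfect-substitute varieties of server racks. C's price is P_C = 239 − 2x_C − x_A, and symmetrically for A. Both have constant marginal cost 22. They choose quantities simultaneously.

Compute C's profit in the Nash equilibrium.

Firm C's profit: π = x_C(239 − 2x_C − x_A) − 22x_C.
∂π/∂x_C = 217 − 4x_C − x_A = 0 ⇒ x_C = 54.25 − 0.25x_A.
By symmetry x_A = x_C; substituting into the reaction function, 1.25x_C = 54.25 and x_C = 43.4.
P_C = 239 − 2·43.4 − 43.4 = 108.8.
Profit = (108.8 − 22)·43.4 = 3767.12.

3767.12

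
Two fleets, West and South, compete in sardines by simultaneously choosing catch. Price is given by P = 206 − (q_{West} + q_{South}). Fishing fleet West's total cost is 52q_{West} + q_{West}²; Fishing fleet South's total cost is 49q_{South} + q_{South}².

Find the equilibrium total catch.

Fishing fleet West's profit: π = q_{West}(206 − (q_{West} + q_{South})) − 52q_{West} − q_{West}².
∂π/∂q_{West} = 154 − 4q_{West} − q_{South} = 0, so q_{West} = 38.5 − 0.25q_{South}.
By the same steps for South: q_{South} = 39.25 − 0.25q_{West}.
Substituting the second reaction function into the first: q_{West} = 38.5 − 0.25(39.25 − 0.25q_{West}), which gives 0.9375q_{West} = 28.6875 ⇒ q_{West} = 30.6.
Then q_{South} = 39.25 − 0.25·30.6 = 31.6.
Total catch: 30.6 + 31.6 = 62.2.

62.2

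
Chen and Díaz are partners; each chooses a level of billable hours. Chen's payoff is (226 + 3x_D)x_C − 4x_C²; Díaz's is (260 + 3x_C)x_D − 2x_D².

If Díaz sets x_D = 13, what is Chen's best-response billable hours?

33.125

Expanding Chen's payoff: 226x_C + 3x_Dx_C − 4x_C².
∂π/∂x_C = 226 + 3x_D − 8x_C = 0, so x_C = 28.25 + 0.375x_D.
At x_D = 13: x_C = 28.25 + 0.375·13 = 33.125.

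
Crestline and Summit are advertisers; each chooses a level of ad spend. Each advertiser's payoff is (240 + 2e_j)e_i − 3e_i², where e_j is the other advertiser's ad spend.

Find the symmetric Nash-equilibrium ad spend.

60

Crestline's payoff is (240 + 2e_S)e_C − 3e_C².
∂π/∂e_C = 240 + 2e_S − 6e_C = 0, so e_C = 40 + (1/3)e_S.
By symmetry e_S = e_C; substituting into the reaction function, (2/3)e_C = 40 and e_C = 60.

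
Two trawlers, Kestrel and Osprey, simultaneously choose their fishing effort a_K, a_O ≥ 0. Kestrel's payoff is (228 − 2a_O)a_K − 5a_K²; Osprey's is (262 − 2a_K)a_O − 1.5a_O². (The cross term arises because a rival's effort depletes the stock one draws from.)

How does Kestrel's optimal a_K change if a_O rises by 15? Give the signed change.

Expanding Kestrel's payoff: 228a_K − 2a_Oa_K − 5a_K².
∂π/∂a_K = 228 − 2a_O − 10a_K = 0, so a_K = 22.8 − 0.2a_O.
The reaction-function slope is −0.2, so a 15-unit rise in a_O moves a_K by −0.2 × 15 = −3. Kestrel's best response falls — the actions are strategic substitutes.

-3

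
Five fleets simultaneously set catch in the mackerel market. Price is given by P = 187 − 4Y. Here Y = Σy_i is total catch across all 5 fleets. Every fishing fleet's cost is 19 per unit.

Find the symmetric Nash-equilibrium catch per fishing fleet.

A representative fishing fleet's profit is π_i = y_i(187 − 4Y) − 19y_i, with Y = y_i + Σ_{j≠i} y_j.
First-order condition: 168 − 8y_i − 4Σ_{j≠i} y_j = 0.
With identical fishing fleets, set every y_j = y: then 168 − 8y − 16y = 0, i.e. y = 168/24 = 7.

7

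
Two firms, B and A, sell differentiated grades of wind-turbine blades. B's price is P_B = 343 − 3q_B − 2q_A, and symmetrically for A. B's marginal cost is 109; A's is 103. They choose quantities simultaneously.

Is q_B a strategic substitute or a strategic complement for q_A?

strategic substitutes

Firm B's profit: π = q_B(343 − 3q_B − 2q_A) − 109q_B.
∂π/∂q_B = 234 − 6q_B − 2q_A = 0 ⇒ q_B = 39 − (1/3)q_A.
The best-response slope dq_B/dq_A = −1/3 < 0: the reaction function is downward-sloping, so the choices are strategic substitutes.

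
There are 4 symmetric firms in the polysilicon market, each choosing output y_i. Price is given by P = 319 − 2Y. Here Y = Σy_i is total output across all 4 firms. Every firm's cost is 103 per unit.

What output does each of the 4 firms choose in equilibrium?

21.6

A representative firm's profit is π_i = y_i(319 − 2Y) − 103y_i, with Y = y_i + Σ_{j≠i} y_j.
First-order condition: 216 − 4y_i − 2Σ_{j≠i} y_j = 0.
With identical firms, set every y_j = y: then 216 − 4y − 6y = 0, i.e. y = 216/10 = 21.6.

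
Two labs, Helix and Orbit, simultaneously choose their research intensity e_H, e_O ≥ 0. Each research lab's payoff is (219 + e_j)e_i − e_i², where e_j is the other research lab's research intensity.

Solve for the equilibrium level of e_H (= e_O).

219

Helix's payoff is (219 + e_O)e_H − e_H².
∂π/∂e_H = 219 + e_O − 2e_H = 0, so e_H = 109.5 + 0.5e_O.
By symmetry e_O = e_H; substituting into the reaction function, 0.5e_H = 109.5 and e_H = 219.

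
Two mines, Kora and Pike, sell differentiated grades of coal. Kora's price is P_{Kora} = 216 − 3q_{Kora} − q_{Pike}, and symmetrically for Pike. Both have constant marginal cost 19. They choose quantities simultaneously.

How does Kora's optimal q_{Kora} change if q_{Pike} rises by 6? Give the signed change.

-1

Mine Kora's profit: π = q_{Kora}(216 − 3q_{Kora} − q_{Pike}) − 19q_{Kora}.
∂π/∂q_{Kora} = 197 − 6q_{Kora} − q_{Pike} = 0 ⇒ q_{Kora} = 197/6 − (1/6)q_{Pike}.
The reaction-function slope is −1/6, so a 6-unit rise in q_{Pike} moves q_{Kora} by −1/6 × 6 = −1. Kora's best response falls — the actions are strategic substitutes.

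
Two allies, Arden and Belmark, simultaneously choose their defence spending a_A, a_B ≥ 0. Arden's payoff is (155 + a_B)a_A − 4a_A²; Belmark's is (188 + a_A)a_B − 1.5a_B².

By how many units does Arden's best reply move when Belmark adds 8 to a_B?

Expanding Arden's payoff: 155a_A + a_Ba_A − 4a_A².
∂π/∂a_A = 155 + a_B − 8a_A = 0, so a_A = 19.375 + 0.125a_B.
The reaction-function slope is 0.125, so an 8-unit rise in a_B moves a_A by 0.125 × 8 = 1. Arden's best response rises — the actions are strategic complements.

1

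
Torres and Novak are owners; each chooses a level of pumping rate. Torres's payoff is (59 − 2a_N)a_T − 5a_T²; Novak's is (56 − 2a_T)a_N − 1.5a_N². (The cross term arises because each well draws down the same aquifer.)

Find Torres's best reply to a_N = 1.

Expanding Torres's payoff: 59a_T − 2a_Na_T − 5a_T².
∂π/∂a_T = 59 − 2a_N − 10a_T = 0, so a_T = 5.9 − 0.2a_N.
At a_N = 1: a_T = 5.9 − 0.2·1 = 5.7.

5.7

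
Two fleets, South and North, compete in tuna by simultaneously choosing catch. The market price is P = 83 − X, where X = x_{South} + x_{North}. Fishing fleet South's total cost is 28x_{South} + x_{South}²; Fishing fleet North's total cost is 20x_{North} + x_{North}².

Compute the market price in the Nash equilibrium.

Fishing fleet South's profit: π = x_{South}(83 − (x_{South} + x_{North})) − 28x_{South} − x_{South}².
∂π/∂x_{South} = 55 − 4x_{South} − x_{North} = 0, so x_{South} = 13.75 − 0.25x_{North}.
By the same steps for North: x_{North} = 15.75 − 0.25x_{South}.
Solving the two reaction functions simultaneously: (1 − (−0.25)(−0.25))x_{South} = 13.75 − 0.25·15.75, so 0.9375x_{South} = 9.8125 and x_{South} = 157/15.
Then x_{North} = 15.75 − 0.25·(157/15) = 197/15.
Equilibrium price: P = 83 − 23.6 = 59.4.

59.4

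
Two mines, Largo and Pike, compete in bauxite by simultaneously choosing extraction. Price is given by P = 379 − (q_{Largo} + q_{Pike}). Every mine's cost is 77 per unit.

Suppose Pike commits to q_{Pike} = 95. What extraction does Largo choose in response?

Mine Largo's profit: π = q_{Largo}(379 − (q_{Largo} + q_{Pike})) − 77q_{Largo}.
∂π/∂q_{Largo} = 302 − 2q_{Largo} − q_{Pike} = 0, so q_{Largo} = 151 − 0.5q_{Pike}.
At q_{Pike} = 95: q_{Largo} = 151 − 0.5·95 = 103.5.

103.5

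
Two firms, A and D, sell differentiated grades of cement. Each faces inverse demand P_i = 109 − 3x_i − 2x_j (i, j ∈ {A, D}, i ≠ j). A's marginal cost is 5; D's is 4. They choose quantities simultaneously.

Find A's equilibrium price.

43.8125

Firm A's profit: π = x_A(109 − 3x_A − 2x_D) − 5x_A.
∂π/∂x_A = 104 − 6x_A − 2x_D = 0 ⇒ x_A = 52/3 − (1/3)x_D.
Similarly x_D = 17.5 − (1/3)x_A.
Solving the two reaction functions simultaneously: (1 − (−1/3)(−1/3))x_A = 52/3 − (1/3)·17.5, so (8/9)x_A = 11.5 and x_A = 12.9375.
Then x_D = 17.5 − (1/3)·12.9375 = 13.1875.
P_A = 109 − 3·12.9375 − 2·13.1875 = 43.8125.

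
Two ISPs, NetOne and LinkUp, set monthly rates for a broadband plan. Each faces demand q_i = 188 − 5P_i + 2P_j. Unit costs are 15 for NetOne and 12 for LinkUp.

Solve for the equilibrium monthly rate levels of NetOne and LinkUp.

32.5625, 31.3125

NetOne's profit: π = (P_{NetOne} − 15)(188 − 5P_{NetOne} + 2P_{LinkUp}).
∂π/∂P_{NetOne} = 263 − 10P_{NetOne} + 2P_{LinkUp} = 0 ⇒ P_{NetOne} = 26.3 + 0.2P_{LinkUp}.
Similarly P_{LinkUp} = 24.8 + 0.2P_{NetOne}.
Plugging P_{LinkUp} into NetOne's best response: P_{NetOne} = 26.3 + 0.2(24.8 + 0.2P_{NetOne}) ⇒ 0.96P_{NetOne} = 31.26, so P_{NetOne} = 32.5625.
Then P_{LinkUp} = 24.8 + 0.2·32.5625 = 31.3125.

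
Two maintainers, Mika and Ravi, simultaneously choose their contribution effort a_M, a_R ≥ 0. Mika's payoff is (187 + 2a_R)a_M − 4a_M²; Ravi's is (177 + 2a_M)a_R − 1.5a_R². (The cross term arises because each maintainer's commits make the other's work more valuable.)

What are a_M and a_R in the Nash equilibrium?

45.75, 89.5

Expanding Mika's payoff: 187a_M + 2a_Ra_M − 4a_M².
∂π/∂a_M = 187 + 2a_R − 8a_M = 0, so a_M = 23.375 + 0.25a_R.
Likewise for Ravi: a_R = 59 + (2/3)a_M.
Substituting the second reaction function into the first: a_M = 23.375 + 0.25(59 + (2/3)a_M), which gives (5/6)a_M = 38.125 ⇒ a_M = 45.75.
Then a_R = 59 + (2/3)·45.75 = 89.5.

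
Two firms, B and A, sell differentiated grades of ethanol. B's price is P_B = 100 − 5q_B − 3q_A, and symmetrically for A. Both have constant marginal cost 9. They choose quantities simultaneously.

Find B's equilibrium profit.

245

Firm B's profit: π = q_B(100 − 5q_B − 3q_A) − 9q_B.
∂π/∂q_B = 91 − 10q_B − 3q_A = 0 ⇒ q_B = 9.1 − 0.3q_A.
By symmetry q_A = q_B; substituting into the reaction function, 1.3q_B = 9.1 and q_B = 7.
P_B = 100 − 5·7 − 3·7 = 44.
Profit = (44 − 9)·7 = 245.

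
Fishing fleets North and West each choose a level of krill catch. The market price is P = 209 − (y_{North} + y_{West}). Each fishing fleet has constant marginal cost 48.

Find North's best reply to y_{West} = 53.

54

Fishing fleet North's profit: π = y_{North}(209 − (y_{North} + y_{West})) − 48y_{North}.
∂π/∂y_{North} = 161 − 2y_{North} − y_{West} = 0, so y_{North} = 80.5 − 0.5y_{West}.
At y_{West} = 53: y_{North} = 80.5 − 0.5·53 = 54.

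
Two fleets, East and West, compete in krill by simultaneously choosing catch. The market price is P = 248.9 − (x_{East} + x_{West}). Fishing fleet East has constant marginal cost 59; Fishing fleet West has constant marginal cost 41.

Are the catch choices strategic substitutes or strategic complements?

strategic substitutes

Fishing fleet East's profit: π = x_{East}(248.9 − (x_{East} + x_{West})) − 59x_{East}.
∂π/∂x_{East} = 189.9 − 2x_{East} − x_{West} = 0, so x_{East} = 94.95 − 0.5x_{West}.
The best-response slope dx_{East}/dx_{West} = −0.5 < 0: the reaction function is downward-sloping, so the choices are strategic substitutes.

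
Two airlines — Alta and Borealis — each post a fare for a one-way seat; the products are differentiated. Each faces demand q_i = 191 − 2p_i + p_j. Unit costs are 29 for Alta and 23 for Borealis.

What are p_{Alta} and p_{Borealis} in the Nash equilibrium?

Alta's profit: π = (p_{Alta} − 29)(191 − 2p_{Alta} + p_{Borealis}).
∂π/∂p_{Alta} = 249 − 4p_{Alta} + p_{Borealis} = 0 ⇒ p_{Alta} = 62.25 + 0.25p_{Borealis}.
Similarly p_{Borealis} = 59.25 + 0.25p_{Alta}.
Plugging p_{Borealis} into Alta's best response: p_{Alta} = 62.25 + 0.25(59.25 + 0.25p_{Alta}) ⇒ 0.9375p_{Alta} = 77.0625, so p_{Alta} = 82.2.
Then p_{Borealis} = 59.25 + 0.25·82.2 = 79.8.

82.2, 79.8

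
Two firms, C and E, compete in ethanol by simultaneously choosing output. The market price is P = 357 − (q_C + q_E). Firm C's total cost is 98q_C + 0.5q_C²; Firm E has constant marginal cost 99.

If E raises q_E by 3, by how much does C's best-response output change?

-1

Firm C's profit: π = q_C(357 − (q_C + q_E)) − 98q_C − 0.5q_C².
∂π/∂q_C = 259 − 3q_C − q_E = 0, so q_C = 259/3 − (1/3)q_E.
The reaction-function slope is −1/3, so a 3-unit rise in q_E moves q_C by −1/3 × 3 = −1. C's best response falls — the actions are strategic substitutes.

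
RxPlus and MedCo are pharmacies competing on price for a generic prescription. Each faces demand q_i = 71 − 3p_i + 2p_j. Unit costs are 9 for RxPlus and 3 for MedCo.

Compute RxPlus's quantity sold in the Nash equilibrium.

RxPlus's profit: π = (p_{RxPlus} − 9)(71 − 3p_{RxPlus} + 2p_{MedCo}).
∂π/∂p_{RxPlus} = 98 − 6p_{RxPlus} + 2p_{MedCo} = 0 ⇒ p_{RxPlus} = 49/3 + (1/3)p_{MedCo}.
Similarly p_{MedCo} = 40/3 + (1/3)p_{RxPlus}.
Substituting the second reaction function into the first: p_{RxPlus} = 49/3 + (1/3)(40/3 + (1/3)p_{RxPlus}), which gives (8/9)p_{RxPlus} = 187/9 ⇒ p_{RxPlus} = 23.375.
Then p_{MedCo} = 40/3 + (1/3)·23.375 = 21.125.
q_{RxPlus} = 71 − 3·23.375 + 2·21.125 = 43.125.

43.125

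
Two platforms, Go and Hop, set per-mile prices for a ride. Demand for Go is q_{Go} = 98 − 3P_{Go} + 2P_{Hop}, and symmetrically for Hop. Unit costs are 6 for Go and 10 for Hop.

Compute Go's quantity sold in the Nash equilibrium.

Go's profit: π = (P_{Go} − 6)(98 − 3P_{Go} + 2P_{Hop}).
∂π/∂P_{Go} = 116 − 6P_{Go} + 2P_{Hop} = 0 ⇒ P_{Go} = 58/3 + (1/3)P_{Hop}.
Similarly P_{Hop} = 64/3 + (1/3)P_{Go}.
Substituting the second reaction function into the first: P_{Go} = 58/3 + (1/3)(64/3 + (1/3)P_{Go}), which gives (8/9)P_{Go} = 238/9 ⇒ P_{Go} = 29.75.
Then P_{Hop} = 64/3 + (1/3)·29.75 = 31.25.
q_{Go} = 98 − 3·29.75 + 2·31.25 = 71.25.

71.25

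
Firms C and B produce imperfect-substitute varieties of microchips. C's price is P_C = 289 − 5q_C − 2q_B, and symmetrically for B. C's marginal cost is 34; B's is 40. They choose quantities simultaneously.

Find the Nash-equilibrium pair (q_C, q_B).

Firm C's profit: π = q_C(289 − 5q_C − 2q_B) − 34q_C.
∂π/∂q_C = 255 − 10q_C − 2q_B = 0 ⇒ q_C = 25.5 − 0.2q_B.
Similarly q_B = 24.9 − 0.2q_C.
Plugging q_B into C's best response: q_C = 25.5 − 0.2(24.9 − 0.2q_C) ⇒ 0.96q_C = 20.52, so q_C = 21.375.
Then q_B = 24.9 − 0.2·21.375 = 20.625.

21.375, 20.625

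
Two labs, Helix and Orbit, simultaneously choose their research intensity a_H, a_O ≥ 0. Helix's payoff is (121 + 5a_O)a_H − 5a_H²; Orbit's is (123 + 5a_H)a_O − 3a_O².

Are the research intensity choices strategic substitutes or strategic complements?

Expanding Helix's payoff: 121a_H + 5a_Oa_H − 5a_H².
∂π/∂a_H = 121 + 5a_O − 10a_H = 0, so a_H = 12.1 + 0.5a_O.
The best-response slope da_H/da_O = 0.5 > 0: the reaction function is upward-sloping, so the choices are strategic complements.

strategic complements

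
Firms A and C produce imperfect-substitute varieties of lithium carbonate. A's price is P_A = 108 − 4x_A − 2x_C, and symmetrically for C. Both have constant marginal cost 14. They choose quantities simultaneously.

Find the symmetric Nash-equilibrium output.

Firm A's profit: π = x_A(108 − 4x_A − 2x_C) − 14x_A.
∂π/∂x_A = 94 − 8x_A − 2x_C = 0 ⇒ x_A = 11.75 − 0.25x_C.
Setting x_A = x_C in the reaction function: x_A = 11.75 − 0.25x_A, so x_A = 11.75 / 1.25 = 9.4.

9.4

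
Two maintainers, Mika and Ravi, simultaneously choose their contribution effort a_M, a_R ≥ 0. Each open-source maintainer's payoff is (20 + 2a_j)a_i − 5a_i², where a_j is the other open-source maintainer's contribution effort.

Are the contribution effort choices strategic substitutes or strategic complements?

Mika's payoff is (20 + 2a_R)a_M − 5a_M².
∂π/∂a_M = 20 + 2a_R − 10a_M = 0, so a_M = 2 + 0.2a_R.
The best-response slope da_M/da_R = 0.2 > 0: the reaction function is upward-sloping, so the choices are strategic complements.

strategic complements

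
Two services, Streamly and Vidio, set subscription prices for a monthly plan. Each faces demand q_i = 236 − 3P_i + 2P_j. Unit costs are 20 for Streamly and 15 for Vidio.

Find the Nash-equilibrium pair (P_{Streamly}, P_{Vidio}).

Streamly's profit: π = (P_{Streamly} − 20)(236 − 3P_{Streamly} + 2P_{Vidio}).
∂π/∂P_{Streamly} = 296 − 6P_{Streamly} + 2P_{Vidio} = 0 ⇒ P_{Streamly} = 148/3 + (1/3)P_{Vidio}.
Similarly P_{Vidio} = 281/6 + (1/3)P_{Streamly}.
Plugging P_{Vidio} into Streamly's best response: P_{Streamly} = 148/3 + (1/3)(281/6 + (1/3)P_{Streamly}) ⇒ (8/9)P_{Streamly} = 1169/18, so P_{Streamly} = 73.0625.
Then P_{Vidio} = 281/6 + (1/3)·73.0625 = 71.1875.

73.0625, 71.1875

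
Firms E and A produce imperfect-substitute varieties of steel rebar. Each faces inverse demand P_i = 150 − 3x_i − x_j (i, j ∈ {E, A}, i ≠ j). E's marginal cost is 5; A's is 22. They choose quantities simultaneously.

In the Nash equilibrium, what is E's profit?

Firm E's profit: π = x_E(150 − 3x_E − x_A) − 5x_E.
∂π/∂x_E = 145 − 6x_E − x_A = 0 ⇒ x_E = 145/6 − (1/6)x_A.
Similarly x_A = 64/3 − (1/6)x_E.
Plugging x_A into E's best response: x_E = 145/6 − (1/6)(64/3 − (1/6)x_E) ⇒ (35/36)x_E = 371/18, so x_E = 21.2.
Then x_A = 64/3 − (1/6)·21.2 = 17.8.
P_E = 150 − 3·21.2 − 17.8 = 68.6.
Profit = (68.6 − 5)·21.2 = 1348.32.

1348.32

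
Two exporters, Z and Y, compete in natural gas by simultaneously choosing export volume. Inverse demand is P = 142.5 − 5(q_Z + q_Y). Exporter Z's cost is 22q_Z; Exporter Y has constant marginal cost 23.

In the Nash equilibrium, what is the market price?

Exporter Z's profit: π = q_Z(142.5 − 5(q_Z + q_Y)) − 22q_Z.
∂π/∂q_Z = 120.5 − 10q_Z − 5q_Y = 0, so q_Z = 12.05 − 0.5q_Y.
By the same steps for Y: q_Y = 11.95 − 0.5q_Z.
Plugging q_Y into Z's best response: q_Z = 12.05 − 0.5(11.95 − 0.5q_Z) ⇒ 0.75q_Z = 6.075, so q_Z = 8.1.
Then q_Y = 11.95 − 0.5·8.1 = 7.9.
Equilibrium price: P = 142.5 − 5·16 = 62.5.

62.5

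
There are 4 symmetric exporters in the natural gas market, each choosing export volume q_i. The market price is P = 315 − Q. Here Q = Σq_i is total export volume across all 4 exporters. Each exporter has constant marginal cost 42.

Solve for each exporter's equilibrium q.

A representative exporter's profit is π_i = q_i(315 − Q) − 42q_i, with Q = q_i + Σ_{j≠i} q_j.
First-order condition: 273 − 2q_i − Σ_{j≠i} q_j = 0.
In a symmetric equilibrium every exporter chooses the same q, so Σ_{j≠i} q_j = 3q. The condition becomes 273 − 5q = 0, giving q = 273/5 = 54.6.

54.6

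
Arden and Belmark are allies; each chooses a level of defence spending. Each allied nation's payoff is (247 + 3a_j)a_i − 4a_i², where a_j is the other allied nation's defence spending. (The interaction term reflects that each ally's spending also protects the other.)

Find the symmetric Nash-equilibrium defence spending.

49.4

Arden's payoff is (247 + 3a_B)a_A − 4a_A².
∂π/∂a_A = 247 + 3a_B − 8a_A = 0, so a_A = 30.875 + 0.375a_B.
Setting a_A = a_B in the reaction function: a_A = 30.875 + 0.375a_A, so a_A = 30.875 / 0.625 = 49.4.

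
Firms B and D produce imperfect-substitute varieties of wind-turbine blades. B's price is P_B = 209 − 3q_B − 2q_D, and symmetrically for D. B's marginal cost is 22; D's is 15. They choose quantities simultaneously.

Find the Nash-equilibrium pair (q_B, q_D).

Firm B's profit: π = q_B(209 − 3q_B − 2q_D) − 22q_B.
∂π/∂q_B = 187 − 6q_B − 2q_D = 0 ⇒ q_B = 187/6 − (1/3)q_D.
Similarly q_D = 97/3 − (1/3)q_B.
Plugging q_D into B's best response: q_B = 187/6 − (1/3)(97/3 − (1/3)q_B) ⇒ (8/9)q_B = 367/18, so q_B = 22.9375.
Then q_D = 97/3 − (1/3)·22.9375 = 24.6875.

22.9375, 24.6875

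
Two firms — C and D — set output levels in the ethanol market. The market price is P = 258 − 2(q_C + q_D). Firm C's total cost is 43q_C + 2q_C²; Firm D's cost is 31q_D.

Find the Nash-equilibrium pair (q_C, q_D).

14.5, 49.5

Firm C's profit: π = q_C(258 − 2(q_C + q_D)) − 43q_C − 2q_C².
∂π/∂q_C = 215 − 8q_C − 2q_D = 0, so q_C = 26.875 − 0.25q_D.
For D: ∂π/∂q_D = 227 − 4q_D − 2q_C = 0 ⇒ q_D = 56.75 − 0.5q_C.
Solving the two reaction functions simultaneously: (1 − (−0.25)(−0.5))q_C = 26.875 − 0.25·56.75, so 0.875q_C = 12.6875 and q_C = 14.5.
Then q_D = 56.75 − 0.5·14.5 = 49.5.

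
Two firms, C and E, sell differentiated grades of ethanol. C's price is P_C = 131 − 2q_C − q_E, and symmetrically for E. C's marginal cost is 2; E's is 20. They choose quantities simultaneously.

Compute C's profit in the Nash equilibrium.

Firm C's profit: π = q_C(131 − 2q_C − q_E) − 2q_C.
∂π/∂q_C = 129 − 4q_C − q_E = 0 ⇒ q_C = 32.25 − 0.25q_E.
Similarly q_E = 27.75 − 0.25q_C.
Plugging q_E into C's best response: q_C = 32.25 − 0.25(27.75 − 0.25q_C) ⇒ 0.9375q_C = 25.3125, so q_C = 27.
Then q_E = 27.75 − 0.25·27 = 21.
P_C = 131 − 2·27 − 21 = 56.
Profit = (56 − 2)·27 = 1458.

1458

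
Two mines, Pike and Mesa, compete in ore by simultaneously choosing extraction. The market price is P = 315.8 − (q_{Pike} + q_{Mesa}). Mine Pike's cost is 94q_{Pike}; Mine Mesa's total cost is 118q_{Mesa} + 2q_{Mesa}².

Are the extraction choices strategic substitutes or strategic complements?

Mine Pike's profit: π = q_{Pike}(315.8 − (q_{Pike} + q_{Mesa})) − 94q_{Pike}.
∂π/∂q_{Pike} = 221.8 − 2q_{Pike} − q_{Mesa} = 0, so q_{Pike} = 110.9 − 0.5q_{Mesa}.
The best-response slope dq_{Pike}/dq_{Mesa} = −0.5 < 0: the reaction function is downward-sloping, so the choices are strategic substitutes.

strategic substitutes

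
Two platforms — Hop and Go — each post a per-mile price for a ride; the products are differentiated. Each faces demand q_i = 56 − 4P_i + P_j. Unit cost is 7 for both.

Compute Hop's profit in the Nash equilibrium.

100

Hop's profit: π = (P_{Hop} − 7)(56 − 4P_{Hop} + P_{Go}).
∂π/∂P_{Hop} = 84 − 8P_{Hop} + P_{Go} = 0 ⇒ P_{Hop} = 10.5 + 0.125P_{Go}.
Setting P_{Hop} = P_{Go} in the reaction function: P_{Hop} = 10.5 + 0.125P_{Hop}, so P_{Hop} = 10.5 / 0.875 = 12.
q_{Hop} = 56 − 4·12 + 12 = 20.
Profit = (12 − 7)·20 = 100.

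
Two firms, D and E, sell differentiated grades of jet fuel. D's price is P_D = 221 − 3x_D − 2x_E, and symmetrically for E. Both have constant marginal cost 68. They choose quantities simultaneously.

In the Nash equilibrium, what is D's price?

Firm D's profit: π = x_D(221 − 3x_D − 2x_E) − 68x_D.
∂π/∂x_D = 153 − 6x_D − 2x_E = 0 ⇒ x_D = 25.5 − (1/3)x_E.
The game is symmetric, so in equilibrium x_E = x_D: the reaction function gives (4/3)x_D = 25.5, hence x_D = 19.125.
P_D = 221 − 3·19.125 − 2·19.125 = 125.375.

125.375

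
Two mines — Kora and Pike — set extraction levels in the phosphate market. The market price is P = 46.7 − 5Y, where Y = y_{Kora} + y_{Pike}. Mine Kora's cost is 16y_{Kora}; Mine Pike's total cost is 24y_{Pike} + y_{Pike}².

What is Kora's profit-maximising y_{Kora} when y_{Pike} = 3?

1.57

Mine Kora's profit: π = y_{Kora}(46.7 − 5(y_{Kora} + y_{Pike})) − 16y_{Kora}.
∂π/∂y_{Kora} = 30.7 − 10y_{Kora} − 5y_{Pike} = 0, so y_{Kora} = 3.07 − 0.5y_{Pike}.
At y_{Pike} = 3: y_{Kora} = 3.07 − 0.5·3 = 1.57.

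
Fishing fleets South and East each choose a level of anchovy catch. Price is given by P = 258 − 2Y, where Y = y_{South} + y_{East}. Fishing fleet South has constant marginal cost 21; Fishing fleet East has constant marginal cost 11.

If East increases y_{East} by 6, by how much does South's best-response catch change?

-3

Fishing fleet South's profit: π = y_{South}(258 − 2(y_{South} + y_{East})) − 21y_{South}.
∂π/∂y_{South} = 237 − 4y_{South} − 2y_{East} = 0, so y_{South} = 59.25 − 0.5y_{East}.
The reaction-function slope is −0.5, so a 6-unit rise in y_{East} moves y_{South} by −0.5 × 6 = −3. South's best response falls — the actions are strategic substitutes.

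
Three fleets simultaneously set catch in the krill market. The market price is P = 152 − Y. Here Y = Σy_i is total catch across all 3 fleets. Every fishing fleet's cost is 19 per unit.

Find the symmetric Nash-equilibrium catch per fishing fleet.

33.25

A representative fishing fleet's profit is π_i = y_i(152 − Y) − 19y_i, with Y = y_i + Σ_{j≠i} y_j.
First-order condition: 133 − 2y_i − Σ_{j≠i} y_j = 0.
With identical fishing fleets, set every y_j = y: then 133 − 2y − 2y = 0, i.e. y = 133/4 = 33.25.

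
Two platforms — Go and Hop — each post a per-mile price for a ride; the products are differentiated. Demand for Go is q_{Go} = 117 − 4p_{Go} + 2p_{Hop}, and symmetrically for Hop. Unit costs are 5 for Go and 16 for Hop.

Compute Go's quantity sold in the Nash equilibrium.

Go's profit: π = (p_{Go} − 5)(117 − 4p_{Go} + 2p_{Hop}).
∂π/∂p_{Go} = 137 − 8p_{Go} + 2p_{Hop} = 0 ⇒ p_{Go} = 17.125 + 0.25p_{Hop}.
Similarly p_{Hop} = 22.625 + 0.25p_{Go}.
Plugging p_{Hop} into Go's best response: p_{Go} = 17.125 + 0.25(22.625 + 0.25p_{Go}) ⇒ 0.9375p_{Go} = 729/32, so p_{Go} = 24.3.
Then p_{Hop} = 22.625 + 0.25·24.3 = 28.7.
q_{Go} = 117 − 4·24.3 + 2·28.7 = 77.2.

77.2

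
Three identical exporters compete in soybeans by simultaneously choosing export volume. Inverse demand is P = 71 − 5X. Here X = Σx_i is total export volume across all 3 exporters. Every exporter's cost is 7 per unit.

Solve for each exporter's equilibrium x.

3.2

A representative exporter's profit is π_i = x_i(71 − 5X) − 7x_i, with X = x_i + Σ_{j≠i} x_j.
First-order condition: 64 − 10x_i − 5Σ_{j≠i} x_j = 0.
Imposing symmetry (x_j = x for all j) turns Σ_{j≠i} x_j into 2x, so 64 = 20x and x = 3.2.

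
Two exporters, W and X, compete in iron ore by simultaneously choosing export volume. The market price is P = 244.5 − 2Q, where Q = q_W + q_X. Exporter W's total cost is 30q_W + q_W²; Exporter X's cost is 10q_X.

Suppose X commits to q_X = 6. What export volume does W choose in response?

Exporter W's profit: π = q_W(244.5 − 2(q_W + q_X)) − 30q_W − q_W².
∂π/∂q_W = 214.5 − 6q_W − 2q_X = 0, so q_W = 35.75 − (1/3)q_X.
At q_X = 6: q_W = 35.75 − (1/3)·6 = 33.75.

33.75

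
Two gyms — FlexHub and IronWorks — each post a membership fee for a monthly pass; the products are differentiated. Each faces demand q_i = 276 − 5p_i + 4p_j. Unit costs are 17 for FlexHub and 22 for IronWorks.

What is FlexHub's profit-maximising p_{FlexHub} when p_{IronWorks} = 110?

80.1

FlexHub's profit: π = (p_{FlexHub} − 17)(276 − 5p_{FlexHub} + 4p_{IronWorks}).
∂π/∂p_{FlexHub} = 361 − 10p_{FlexHub} + 4p_{IronWorks} = 0 ⇒ p_{FlexHub} = 36.1 + 0.4p_{IronWorks}.
At p_{IronWorks} = 110: p_{FlexHub} = 36.1 + 0.4·110 = 80.1.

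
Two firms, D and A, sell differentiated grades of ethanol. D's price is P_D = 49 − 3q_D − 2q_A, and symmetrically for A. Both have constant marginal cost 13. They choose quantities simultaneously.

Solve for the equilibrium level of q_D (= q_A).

4.5

Firm D's profit: π = q_D(49 − 3q_D − 2q_A) − 13q_D.
∂π/∂q_D = 36 − 6q_D − 2q_A = 0 ⇒ q_D = 6 − (1/3)q_A.
Setting q_D = q_A in the reaction function: q_D = 6 − (1/3)q_D, so q_D = 6 / (4/3) = 4.5.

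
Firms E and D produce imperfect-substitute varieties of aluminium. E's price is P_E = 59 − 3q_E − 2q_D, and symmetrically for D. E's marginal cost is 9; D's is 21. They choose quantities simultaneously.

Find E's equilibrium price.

Firm E's profit: π = q_E(59 − 3q_E − 2q_D) − 9q_E.
∂π/∂q_E = 50 − 6q_E − 2q_D = 0 ⇒ q_E = 25/3 − (1/3)q_D.
Similarly q_D = 19/3 − (1/3)q_E.
Substituting the second reaction function into the first: q_E = 25/3 − (1/3)(19/3 − (1/3)q_E), which gives (8/9)q_E = 56/9 ⇒ q_E = 7.
Then q_D = 19/3 − (1/3)·7 = 4.
P_E = 59 − 3·7 − 2·4 = 30.

30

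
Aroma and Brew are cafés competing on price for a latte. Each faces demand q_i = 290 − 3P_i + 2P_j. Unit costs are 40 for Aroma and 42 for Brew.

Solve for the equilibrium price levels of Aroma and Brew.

102.875, 103.625

Aroma's profit: π = (P_{Aroma} − 40)(290 − 3P_{Aroma} + 2P_{Brew}).
∂π/∂P_{Aroma} = 410 − 6P_{Aroma} + 2P_{Brew} = 0 ⇒ P_{Aroma} = 205/3 + (1/3)P_{Brew}.
Similarly P_{Brew} = 208/3 + (1/3)P_{Aroma}.
Substituting the second reaction function into the first: P_{Aroma} = 205/3 + (1/3)(208/3 + (1/3)P_{Aroma}), which gives (8/9)P_{Aroma} = 823/9 ⇒ P_{Aroma} = 102.875.
Then P_{Brew} = 208/3 + (1/3)·102.875 = 103.625.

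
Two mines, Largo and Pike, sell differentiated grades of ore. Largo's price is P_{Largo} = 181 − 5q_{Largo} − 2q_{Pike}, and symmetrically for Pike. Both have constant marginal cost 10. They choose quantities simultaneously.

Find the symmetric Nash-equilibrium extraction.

Mine Largo's profit: π = q_{Largo}(181 − 5q_{Largo} − 2q_{Pike}) − 10q_{Largo}.
∂π/∂q_{Largo} = 171 − 10q_{Largo} − 2q_{Pike} = 0 ⇒ q_{Largo} = 17.1 − 0.2q_{Pike}.
Setting q_{Largo} = q_{Pike} in the reaction function: q_{Largo} = 17.1 − 0.2q_{Largo}, so q_{Largo} = 17.1 / 1.2 = 14.25.

14.25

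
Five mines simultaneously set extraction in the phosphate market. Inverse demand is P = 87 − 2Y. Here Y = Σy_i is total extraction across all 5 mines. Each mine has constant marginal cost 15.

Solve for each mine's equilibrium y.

A representative mine's profit is π_i = y_i(87 − 2Y) − 15y_i, with Y = y_i + Σ_{j≠i} y_j.
First-order condition: 72 − 4y_i − 2Σ_{j≠i} y_j = 0.
In a symmetric equilibrium every mine chooses the same y, so Σ_{j≠i} y_j = 4y. The condition becomes 72 − 12y = 0, giving y = 72/12 = 6.

6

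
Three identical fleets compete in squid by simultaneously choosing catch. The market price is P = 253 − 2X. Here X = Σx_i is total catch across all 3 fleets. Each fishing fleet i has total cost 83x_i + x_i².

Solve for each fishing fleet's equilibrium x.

17

A representative fishing fleet's profit is π_i = x_i(253 − 2X) − 83x_i − x_i², with X = x_i + Σ_{j≠i} x_j.
First-order condition: 170 − 6x_i − 2Σ_{j≠i} x_j = 0.
Imposing symmetry (x_j = x for all j) turns Σ_{j≠i} x_j into 2x, so 170 = 10x and x = 17.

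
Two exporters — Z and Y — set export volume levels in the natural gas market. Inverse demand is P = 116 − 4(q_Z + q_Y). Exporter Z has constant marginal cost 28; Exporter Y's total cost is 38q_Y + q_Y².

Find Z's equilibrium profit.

315.0625

Exporter Z's profit: π = q_Z(116 − 4(q_Z + q_Y)) − 28q_Z.
∂π/∂q_Z = 88 − 8q_Z − 4q_Y = 0, so q_Z = 11 − 0.5q_Y.
For Y: ∂π/∂q_Y = 78 − 10q_Y − 4q_Z = 0 ⇒ q_Y = 7.8 − 0.4q_Z.
Solving the two reaction functions simultaneously: (1 − (−0.5)(−0.4))q_Z = 11 − 0.5·7.8, so 0.8q_Z = 7.1 and q_Z = 8.875.
Then q_Y = 7.8 − 0.4·8.875 = 4.25.
Price P = 116 − 4·13.125 = 63.5.
Z's profit: (63.5 − 28)·8.875 = 315.0625.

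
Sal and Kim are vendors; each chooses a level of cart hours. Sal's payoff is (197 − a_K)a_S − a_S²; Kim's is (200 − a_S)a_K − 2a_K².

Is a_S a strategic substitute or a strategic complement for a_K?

strategic substitutes

Expanding Sal's payoff: 197a_S − a_Ka_S − a_S².
∂π/∂a_S = 197 − a_K − 2a_S = 0, so a_S = 98.5 − 0.5a_K.
The best-response slope da_S/da_K = −0.5 < 0: the reaction function is downward-sloping, so the choices are strategic substitutes.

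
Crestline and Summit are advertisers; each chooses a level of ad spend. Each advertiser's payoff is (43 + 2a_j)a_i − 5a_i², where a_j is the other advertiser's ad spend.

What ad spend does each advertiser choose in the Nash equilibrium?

Crestline's payoff is (43 + 2a_S)a_C − 5a_C².
∂π/∂a_C = 43 + 2a_S − 10a_C = 0, so a_C = 4.3 + 0.2a_S.
The game is symmetric, so in equilibrium a_S = a_C: the reaction function gives 0.8a_C = 4.3, hence a_C = 5.375.

5.375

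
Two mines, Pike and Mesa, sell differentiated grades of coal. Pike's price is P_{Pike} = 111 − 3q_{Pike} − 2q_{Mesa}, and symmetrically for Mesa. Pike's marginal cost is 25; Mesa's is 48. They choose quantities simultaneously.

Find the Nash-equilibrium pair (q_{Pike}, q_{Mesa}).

Mine Pike's profit: π = q_{Pike}(111 − 3q_{Pike} − 2q_{Mesa}) − 25q_{Pike}.
∂π/∂q_{Pike} = 86 − 6q_{Pike} − 2q_{Mesa} = 0 ⇒ q_{Pike} = 43/3 − (1/3)q_{Mesa}.
Similarly q_{Mesa} = 10.5 − (1/3)q_{Pike}.
Plugging q_{Mesa} into Pike's best response: q_{Pike} = 43/3 − (1/3)(10.5 − (1/3)q_{Pike}) ⇒ (8/9)q_{Pike} = 65/6, so q_{Pike} = 12.1875.
Then q_{Mesa} = 10.5 − (1/3)·12.1875 = 6.4375.

12.1875, 6.4375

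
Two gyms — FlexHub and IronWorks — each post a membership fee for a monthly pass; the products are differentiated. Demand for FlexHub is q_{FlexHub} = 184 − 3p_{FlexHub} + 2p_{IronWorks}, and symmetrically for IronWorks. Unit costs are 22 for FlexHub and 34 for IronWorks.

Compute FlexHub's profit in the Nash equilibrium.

FlexHub's profit: π = (p_{FlexHub} − 22)(184 − 3p_{FlexHub} + 2p_{IronWorks}).
∂π/∂p_{FlexHub} = 250 − 6p_{FlexHub} + 2p_{IronWorks} = 0 ⇒ p_{FlexHub} = 125/3 + (1/3)p_{IronWorks}.
Similarly p_{IronWorks} = 143/3 + (1/3)p_{FlexHub}.
Plugging p_{IronWorks} into FlexHub's best response: p_{FlexHub} = 125/3 + (1/3)(143/3 + (1/3)p_{FlexHub}) ⇒ (8/9)p_{FlexHub} = 518/9, so p_{FlexHub} = 64.75.
Then p_{IronWorks} = 143/3 + (1/3)·64.75 = 69.25.
q_{FlexHub} = 184 − 3·64.75 + 2·69.25 = 128.25.
Profit = (64.75 − 22)·128.25 = 5482.6875.

5482.6875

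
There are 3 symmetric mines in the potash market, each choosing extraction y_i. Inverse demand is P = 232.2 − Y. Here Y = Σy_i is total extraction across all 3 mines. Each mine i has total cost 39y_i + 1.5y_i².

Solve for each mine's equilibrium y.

27.6

A representative mine's profit is π_i = y_i(232.2 − Y) − 39y_i − 1.5y_i², with Y = y_i + Σ_{j≠i} y_j.
First-order condition: 193.2 − 5y_i − Σ_{j≠i} y_j = 0.
In a symmetric equilibrium every mine chooses the same y, so Σ_{j≠i} y_j = 2y. The condition becomes 193.2 − 7y = 0, giving y = 193.2/7 = 27.6.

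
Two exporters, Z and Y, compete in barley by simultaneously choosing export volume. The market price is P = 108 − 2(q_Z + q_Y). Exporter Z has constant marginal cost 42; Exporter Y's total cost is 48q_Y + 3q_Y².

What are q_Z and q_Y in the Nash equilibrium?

15, 3

Exporter Z's profit: π = q_Z(108 − 2(q_Z + q_Y)) − 42q_Z.
∂π/∂q_Z = 66 − 4q_Z − 2q_Y = 0, so q_Z = 16.5 − 0.5q_Y.
For Y: ∂π/∂q_Y = 60 − 10q_Y − 2q_Z = 0 ⇒ q_Y = 6 − 0.2q_Z.
Substituting the second reaction function into the first: q_Z = 16.5 − 0.5(6 − 0.2q_Z), which gives 0.9q_Z = 13.5 ⇒ q_Z = 15.
Then q_Y = 6 − 0.2·15 = 3.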